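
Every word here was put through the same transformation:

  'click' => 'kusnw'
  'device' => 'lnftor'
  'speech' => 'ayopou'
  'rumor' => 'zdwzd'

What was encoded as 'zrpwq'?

rifle

In click: c→k is +8, l→u is +9, i→s is +10, c→n is +11 — the shift increases by 1 each position. Each letter shifts forward by (position + 8), i.e. 8, 9, 10, … — the shift grows by one for each successive letter.
Undoing it on zrpwq: z−8=r, r−9=i, p−10=f, w−11=l, q−12=e.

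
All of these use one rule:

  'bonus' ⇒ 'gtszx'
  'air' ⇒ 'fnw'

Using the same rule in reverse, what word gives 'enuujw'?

zipper

It's a constant shift of +5 (ROT5).
Decoding enuujw: e−5=z, n−5=i, u−5=p, u−5=p, j−5=e, w−5=r.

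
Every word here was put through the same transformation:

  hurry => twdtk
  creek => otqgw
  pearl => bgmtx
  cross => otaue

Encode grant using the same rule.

Shifts by position in hurry: pos 0: h→t (+12), pos 1: u→w (+2), pos 2: r→d (+12), pos 3: r→t (+2) — repeating every 2. It's a Vigenère-style cipher with numeric key [12,2]: position i shifts by key[i mod 2].
Applying it to grant: g+12=s, r+2=t, a+12=m, n+2=p, t+12=f.

stmpf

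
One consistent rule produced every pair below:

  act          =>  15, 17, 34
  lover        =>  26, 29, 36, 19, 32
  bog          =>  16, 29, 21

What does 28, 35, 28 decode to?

a is letter #1 and maps to 15: an offset of 14. Each letter is replaced by its alphabet position (a=1..z=26) + 14.
Decoding 28, 35, 28: 28→(28−14)÷1=14=n, 35→(35−14)÷1=21=u, 28→(28−14)÷1=14=n.

nun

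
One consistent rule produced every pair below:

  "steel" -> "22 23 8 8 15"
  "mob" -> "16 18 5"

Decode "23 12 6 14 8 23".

s is letter #19 and maps to 22: an offset of 3. Each letter is replaced by its alphabet position (a=1..z=26) + 3.
Reversing it on 23 12 6 14 8 23: 23→(23−3)÷1=20=t, 12→(12−3)÷1=9=i, 6→(6−3)÷1=3=c, 14→(14−3)÷1=11=k, 8→(8−3)÷1=5=e, 23→(23−3)÷1=20=t.

ticket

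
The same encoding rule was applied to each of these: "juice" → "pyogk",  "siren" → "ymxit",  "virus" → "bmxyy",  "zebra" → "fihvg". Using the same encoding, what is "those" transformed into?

Shifts by position in juice: pos 0: j→p (+6), pos 1: u→y (+4), pos 2: i→o (+6), pos 3: c→g (+4) — repeating every 2. A repeating key of period 2 is used — shifts +6, +4 over and over.
Applying it to those: t+6=z, h+4=l, o+6=u, s+4=w, e+6=k.

zluwk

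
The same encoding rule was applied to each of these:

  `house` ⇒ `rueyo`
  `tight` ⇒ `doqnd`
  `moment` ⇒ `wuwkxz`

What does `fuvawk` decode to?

volume

Shifts by position in house: pos 0: h→r (+10), pos 1: o→u (+6), pos 2: u→e (+10), pos 3: s→y (+6) — repeating every 2. A repeating key of period 2 is used — shifts +10, +6 over and over.
Undoing it on fuvawk: f−10=v, u−6=o, v−10=l, a−6=u, w−10=m, k−6=e.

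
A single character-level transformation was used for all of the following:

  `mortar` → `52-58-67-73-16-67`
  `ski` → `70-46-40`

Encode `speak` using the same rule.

70-61-28-16-46

Each letter becomes 3×(its alphabet position, a=1..z=26) + 13.
Applying it to speak: s=19→70, p=16→61, e=5→28, a=1→16, k=11→46.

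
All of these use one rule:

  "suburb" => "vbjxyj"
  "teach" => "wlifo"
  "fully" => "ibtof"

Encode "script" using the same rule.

vjzlwb

Shifts by position in suburb: pos 0: s→v (+3), pos 1: u→b (+7), pos 2: b→j (+8), pos 3: u→x (+3), pos 4: r→y (+7), pos 5: b→j (+8) — repeating every 3. It's a Vigenère-style cipher with numeric key [3,7,8]: position i shifts by key[i mod 3].
Applying it to script: s+3=v, c+7=j, r+8=z, i+3=l, p+7=w, t+8=b.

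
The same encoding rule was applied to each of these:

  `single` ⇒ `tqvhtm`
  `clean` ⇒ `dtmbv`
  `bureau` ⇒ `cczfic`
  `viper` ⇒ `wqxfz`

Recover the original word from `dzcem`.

Shifts by position in single: pos 0: s→t (+1), pos 1: i→q (+8), pos 2: n→v (+8), pos 3: g→h (+1), pos 4: l→t (+8), pos 5: e→m (+8) — repeating every 3. The shifts repeat in a cycle of length 3: positions 0,1,… shift by +1, +8, +8, then the pattern repeats.
Undoing it on dzcem: d−1=c, z−8=r, c−8=u, e−1=d, m−8=e.

crude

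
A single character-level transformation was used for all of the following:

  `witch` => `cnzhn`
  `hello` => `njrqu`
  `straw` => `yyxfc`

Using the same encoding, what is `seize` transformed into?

yjoek

Shifts by position in witch: pos 0: w→c (+6), pos 1: i→n (+5), pos 2: t→z (+6), pos 3: c→h (+5) — repeating every 2. It's a Vigenère-style cipher with numeric key [6,5]: position i shifts by key[i mod 2].
On seize: s+6=y, e+5=j, i+6=o, z+5=e, e+6=k.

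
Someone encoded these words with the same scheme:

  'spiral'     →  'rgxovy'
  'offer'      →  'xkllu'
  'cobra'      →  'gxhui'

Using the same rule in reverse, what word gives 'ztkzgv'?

The output letters match the input read backwards, each shifted +6: spiral reversed is larips. Read the word backwards and shift each letter +6.
Reversing it on ztkzgv: shift back: z−6=t, t−6=n, k−6=e, z−6=t, g−6=a, v−6=p → tnetap; then reverse → patent.

patent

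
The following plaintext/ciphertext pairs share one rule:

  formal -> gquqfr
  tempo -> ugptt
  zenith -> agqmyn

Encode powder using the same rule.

qqzhjx

Each letter shifts forward by (position + 1), i.e. 1, 2, 3, … — the shift grows by one for each successive letter.
For powder: p+1=q, o+2=q, w+3=z, d+4=h, e+5=j, r+6=x.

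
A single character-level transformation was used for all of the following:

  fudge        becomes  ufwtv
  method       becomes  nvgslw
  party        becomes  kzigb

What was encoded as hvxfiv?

secure

Letters are reflected about the middle of the alphabet (position → 25−position): Atbash.
Reversing it on hvxfiv: h↔s, v↔e, x↔c, f↔u, i↔r, v↔e.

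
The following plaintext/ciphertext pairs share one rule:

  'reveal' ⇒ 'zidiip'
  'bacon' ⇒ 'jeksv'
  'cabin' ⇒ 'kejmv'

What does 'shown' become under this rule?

Shifts by position in reveal: pos 0: r→z (+8), pos 1: e→i (+4), pos 2: v→d (+8), pos 3: e→i (+4) — repeating every 2. It's a Vigenère-style cipher with numeric key [8,4]: position i shifts by key[i mod 2].
Applying it to shown: s+8=a, h+4=l, o+8=w, w+4=a, n+8=v.

alwav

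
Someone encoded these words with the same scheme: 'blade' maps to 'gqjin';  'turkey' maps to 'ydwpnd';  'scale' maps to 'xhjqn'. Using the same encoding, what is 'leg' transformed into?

qnl

The shift depends on letter class: consonant b→g is +5, but vowel a→j is +9. Two shifts are in play — +9 for a/e/i/o/u, +5 for every other letter.
For leg: l(cons)+5=q, e(vowel)+9=n, g(cons)+5=l.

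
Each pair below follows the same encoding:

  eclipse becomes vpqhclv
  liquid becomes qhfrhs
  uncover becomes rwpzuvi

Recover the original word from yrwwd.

Each letter's alphabet position (a=0..z=25) is mapped through 3·x+9 mod 26 — an affine cipher.
Reversing it on yrwwd: y(24)→9·(24−9)≡5=f; r(17)→9·(17−9)≡20=u; w(22)→9·(22−9)≡13=n; w(22)→9·(22−9)≡13=n; d(3)→9·(3−9)≡24=y (all mod 26).

funny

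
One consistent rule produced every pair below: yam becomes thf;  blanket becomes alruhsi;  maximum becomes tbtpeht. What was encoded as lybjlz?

The output letters match the input read backwards, each shifted +7: yam reversed is may. Two steps: reverse the string, then apply a Caesar shift of +7.
Reversing it on lybjlz: shift back: l−7=e, y−7=r, b−7=u, j−7=c, l−7=e, z−7=s → eruces; then reverse → secure.

secure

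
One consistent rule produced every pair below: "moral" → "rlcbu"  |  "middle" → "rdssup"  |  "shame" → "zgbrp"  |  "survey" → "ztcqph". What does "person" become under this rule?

ipczlo

m(12)→r(17) and o(14)→l(11) fit y≡23x+1 (mod 26); the inverse of 23 mod 26 is 17. This is an affine cipher: with a=0,…,z=25, each position x becomes (23x+1) mod 26.
On person: p(15)→23·15+1≡8=i; e(4)→23·4+1≡15=p; r(17)→23·17+1≡2=c; s(18)→23·18+1≡25=z; o(14)→23·14+1≡11=l; n(13)→23·13+1≡14=o (all mod 26).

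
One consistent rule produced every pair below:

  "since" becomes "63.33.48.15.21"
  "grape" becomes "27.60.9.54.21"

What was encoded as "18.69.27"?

The formula is n = 3×(alphabet index, a=1) + 6.
Decoding 18.69.27: 18→(18−6)÷3=4=d, 69→(69−6)÷3=21=u, 27→(27−6)÷3=7=g.

dug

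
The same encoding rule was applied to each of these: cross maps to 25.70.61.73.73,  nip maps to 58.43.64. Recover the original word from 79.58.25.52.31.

Each letter becomes 3×(its alphabet position, a=1..z=26) + 16.
Reversing it on 79.58.25.52.31: 79→(79−16)÷3=21=u, 58→(58−16)÷3=14=n, 25→(25−16)÷3=3=c, 52→(52−16)÷3=12=l, 31→(31−16)÷3=5=e.

uncle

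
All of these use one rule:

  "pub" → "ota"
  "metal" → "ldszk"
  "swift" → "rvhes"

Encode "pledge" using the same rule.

okdcfd

Every letter moves 25 places later in the alphabet, wrapping around z→a.
On pledge: p+25=o, l+25=k, e+25=d, d+25=c, g+25=f, e+25=d.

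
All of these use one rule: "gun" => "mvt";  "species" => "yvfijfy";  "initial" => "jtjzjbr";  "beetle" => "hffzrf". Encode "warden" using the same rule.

cbxjft

Vowels shift forward by 1 and consonants shift forward by 6.
Applying it to warden: w(cons)+6=c, a(vowel)+1=b, r(cons)+6=x, d(cons)+6=j, e(vowel)+1=f, n(cons)+6=t.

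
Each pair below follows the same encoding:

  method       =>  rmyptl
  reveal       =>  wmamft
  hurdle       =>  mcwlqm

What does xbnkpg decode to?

Shifts by position in method: pos 0: m→r (+5), pos 1: e→m (+8), pos 2: t→y (+5), pos 3: h→p (+8) — repeating every 2. It's a Vigenère-style cipher with numeric key [5,8]: position i shifts by key[i mod 2].
Reversing it on xbnkpg: x−5=s, b−8=t, n−5=i, k−8=c, p−5=k, g−8=y.

sticky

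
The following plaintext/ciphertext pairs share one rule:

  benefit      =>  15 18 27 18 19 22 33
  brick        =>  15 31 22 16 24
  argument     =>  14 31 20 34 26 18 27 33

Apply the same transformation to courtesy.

16 28 34 31 33 18 32 38

Letters become their 1-based position plus 13 (so a→14, b→15, …).
On courtesy: c=3→16, o=15→28, u=21→34, r=18→31, t=20→33, e=5→18, s=19→32, y=25→38.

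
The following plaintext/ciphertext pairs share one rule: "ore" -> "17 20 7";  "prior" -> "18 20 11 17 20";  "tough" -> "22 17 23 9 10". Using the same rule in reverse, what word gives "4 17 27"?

boy

o is letter #15 and maps to 17: an offset of 2. Each letter is replaced by its alphabet position (a=1..z=26) + 2.
Reversing it on 4 17 27: 4→(4−2)÷1=2=b, 17→(17−2)÷1=15=o, 27→(27−2)÷1=25=y.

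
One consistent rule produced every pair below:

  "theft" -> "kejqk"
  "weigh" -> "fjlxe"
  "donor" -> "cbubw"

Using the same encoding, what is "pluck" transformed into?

igrvz

This is an affine cipher: with a=0,…,z=25, each position x becomes (7x+7) mod 26.
For pluck: p(15)→7·15+7≡8=i; l(11)→7·11+7≡6=g; u(20)→7·20+7≡17=r; c(2)→7·2+7≡21=v; k(10)→7·10+7≡25=z (all mod 26).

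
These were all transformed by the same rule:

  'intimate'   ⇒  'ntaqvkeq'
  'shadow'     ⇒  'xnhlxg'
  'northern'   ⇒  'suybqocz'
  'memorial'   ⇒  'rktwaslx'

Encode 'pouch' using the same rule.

In intimate: i→n is +5, n→t is +6, t→a is +7, i→q is +8 — the shift increases by 1 each position. Each letter shifts forward by (position + 5), i.e. 5, 6, 7, … — the shift grows by one for each successive letter.
For pouch: p+5=u, o+6=u, u+7=b, c+8=k, h+9=q.

uubkq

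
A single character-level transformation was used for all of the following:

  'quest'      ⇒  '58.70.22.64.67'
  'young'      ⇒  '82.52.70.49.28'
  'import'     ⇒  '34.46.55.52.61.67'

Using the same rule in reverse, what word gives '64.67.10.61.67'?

q(#17)→58 and u(#21)→70: differences scale by 3, so n = 3·pos + 7. Each letter becomes 3×(its alphabet position, a=1..z=26) + 7.
Reversing it on 64.67.10.61.67: 64→(64−7)÷3=19=s, 67→(67−7)÷3=20=t, 10→(10−7)÷3=1=a, 61→(61−7)÷3=18=r, 67→(67−7)÷3=20=t.

start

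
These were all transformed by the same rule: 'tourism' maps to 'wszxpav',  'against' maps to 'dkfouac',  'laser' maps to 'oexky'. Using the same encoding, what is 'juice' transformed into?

In tourism: t→w is +3, o→s is +4, u→z is +5, r→x is +6 — the shift increases by 1 each position. Letter i (0-indexed) is shifted by i+3, so successive shifts are 3, 4, 5, ….
Applying it to juice: j+3=m, u+4=y, i+5=n, c+6=i, e+7=l.

mynil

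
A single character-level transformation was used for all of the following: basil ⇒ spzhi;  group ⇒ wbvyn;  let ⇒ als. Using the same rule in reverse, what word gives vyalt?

Two steps: reverse the string, then apply a Caesar shift of +7.
Undoing it on vyalt: shift back: v−7=o, y−7=r, a−7=t, l−7=e, t−7=m → ortem; then reverse → metro.

metro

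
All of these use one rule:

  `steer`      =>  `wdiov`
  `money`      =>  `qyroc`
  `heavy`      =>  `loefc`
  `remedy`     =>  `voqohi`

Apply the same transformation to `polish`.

Shifts by position in steer: pos 0: s→w (+4), pos 1: t→d (+10), pos 2: e→i (+4), pos 3: e→o (+10) — repeating every 2. The shifts repeat in a cycle of length 2: positions 0,1,… shift by +4, +10, then the pattern repeats.
For polish: p+4=t, o+10=y, l+4=p, i+10=s, s+4=w, h+10=r.

typswr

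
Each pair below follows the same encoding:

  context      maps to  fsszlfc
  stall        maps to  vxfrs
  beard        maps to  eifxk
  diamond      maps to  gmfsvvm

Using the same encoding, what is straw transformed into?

The shift increases by 1 at each position, starting from +3: 3, 4, 5, ….
Applying it to straw: s+3=v, t+4=x, r+5=w, a+6=g, w+7=d.

vxwgd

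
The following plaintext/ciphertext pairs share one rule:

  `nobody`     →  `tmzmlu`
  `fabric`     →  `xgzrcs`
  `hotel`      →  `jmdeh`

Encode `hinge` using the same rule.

jctqe

n(13)→t(19) and o(14)→m(12) fit y≡19x+6 (mod 26); the inverse of 19 mod 26 is 11. Each letter's alphabet position (a=0..z=25) is mapped through 19·x+6 mod 26 — an affine cipher.
On hinge: h(7)→19·7+6≡9=j; i(8)→19·8+6≡2=c; n(13)→19·13+6≡19=t; g(6)→19·6+6≡16=q; e(4)→19·4+6≡4=e (all mod 26).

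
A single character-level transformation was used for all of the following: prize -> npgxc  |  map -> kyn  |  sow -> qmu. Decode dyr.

fat

Compare letters: p→n is +24, r→p is +24, i→g is +24 — a constant shift. Each letter is shifted forward by 24 in the alphabet (a Caesar shift of +24).
Reversing it on dyr: d−24=f, y−24=a, r−24=t.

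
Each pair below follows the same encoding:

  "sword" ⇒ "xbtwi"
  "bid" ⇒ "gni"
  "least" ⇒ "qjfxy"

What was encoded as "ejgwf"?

zebra

Compare letters: s→x is +5, w→b is +5, o→t is +5 — a constant shift. This is a Caesar cipher with shift 5.
Reversing it on ejgwf: e−5=z, j−5=e, g−5=b, w−5=r, f−5=a.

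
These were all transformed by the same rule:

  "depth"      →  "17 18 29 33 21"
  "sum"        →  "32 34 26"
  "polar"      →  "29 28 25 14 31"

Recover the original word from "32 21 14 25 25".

d is letter #4 and maps to 17: an offset of 13. Each letter is replaced by its alphabet position (a=1..z=26) + 13.
Reversing it on 32 21 14 25 25: 32→(32−13)÷1=19=s, 21→(21−13)÷1=8=h, 14→(14−13)÷1=1=a, 25→(25−13)÷1=12=l, 25→(25−13)÷1=12=l.

shall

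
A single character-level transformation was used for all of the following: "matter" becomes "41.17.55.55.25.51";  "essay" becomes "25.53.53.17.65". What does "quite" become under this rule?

49.57.33.55.25

m(#13)→41 and a(#1)→17: differences scale by 2, so n = 2·pos + 15. With a=1..z=26, the number is 2·pos + 15.
For quite: q=17→49, u=21→57, i=9→33, t=20→55, e=5→25.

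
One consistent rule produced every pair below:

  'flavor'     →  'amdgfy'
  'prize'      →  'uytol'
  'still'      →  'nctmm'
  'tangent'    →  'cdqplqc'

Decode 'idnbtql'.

Each letter's alphabet position (a=0..z=25) is mapped through 15·x+3 mod 26 — an affine cipher.
Reversing it on idnbtql: i(8)→7·(8−3)≡9=j; d(3)→7·(3−3)≡0=a; n(13)→7·(13−3)≡18=s; b(1)→7·(1−3)≡12=m; t(19)→7·(19−3)≡8=i; q(16)→7·(16−3)≡13=n; l(11)→7·(11−3)≡4=e (all mod 26).

jasmine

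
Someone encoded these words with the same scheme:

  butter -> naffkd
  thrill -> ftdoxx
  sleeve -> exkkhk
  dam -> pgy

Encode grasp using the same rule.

Vowels shift forward by 6 and consonants shift forward by 12.
On grasp: g(cons)+12=s, r(cons)+12=d, a(vowel)+6=g, s(cons)+12=e, p(cons)+12=b.

sdgeb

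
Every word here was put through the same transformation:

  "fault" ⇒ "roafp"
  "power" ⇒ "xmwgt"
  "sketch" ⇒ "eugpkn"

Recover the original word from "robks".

f(5)→r(17) and a(0)→o(14) fit y≡11x+14 (mod 26); the inverse of 11 mod 26 is 19. This is an affine cipher: with a=0,…,z=25, each position x becomes (11x+14) mod 26.
Undoing it on robks: r(17)→19·(17−14)≡5=f; o(14)→19·(14−14)≡0=a; b(1)→19·(1−14)≡13=n; k(10)→19·(10−14)≡2=c; s(18)→19·(18−14)≡24=y (all mod 26).

fancy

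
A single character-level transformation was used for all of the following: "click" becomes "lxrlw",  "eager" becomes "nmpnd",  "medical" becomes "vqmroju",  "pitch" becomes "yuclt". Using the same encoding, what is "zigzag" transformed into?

iupimp

It's a Vigenère-style cipher with numeric key [9,12,9]: position i shifts by key[i mod 3].
For zigzag: z+9=i, i+12=u, g+9=p, z+9=i, a+12=m, g+9=p.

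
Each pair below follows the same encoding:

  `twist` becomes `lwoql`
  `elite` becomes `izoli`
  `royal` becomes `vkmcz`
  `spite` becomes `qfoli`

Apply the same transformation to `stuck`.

Treating letters as 0–25, the rule is x ↦ 21x + 2 (mod 26).
Applying it to stuck: s(18)→21·18+2≡16=q; t(19)→21·19+2≡11=l; u(20)→21·20+2≡6=g; c(2)→21·2+2≡18=s; k(10)→21·10+2≡4=e (all mod 26).

qlgse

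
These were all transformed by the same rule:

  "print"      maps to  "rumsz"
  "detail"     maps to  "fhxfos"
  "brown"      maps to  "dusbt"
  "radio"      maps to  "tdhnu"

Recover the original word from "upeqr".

In print: p→r is +2, r→u is +3, i→m is +4, n→s is +5 — the shift increases by 1 each position. Letter i (0-indexed) is shifted by i+2, so successive shifts are 2, 3, 4, ….
Undoing it on upeqr: u−2=s, p−3=m, e−4=a, q−5=l, r−6=l.

small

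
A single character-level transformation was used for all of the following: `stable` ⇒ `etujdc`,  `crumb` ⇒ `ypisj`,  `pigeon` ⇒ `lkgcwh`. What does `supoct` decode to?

market

s(18)→e(4) and t(19)→t(19) fit y≡15x+20 (mod 26); the inverse of 15 mod 26 is 7. Each letter's alphabet position (a=0..z=25) is mapped through 15·x+20 mod 26 — an affine cipher.
Reversing it on supoct: s(18)→7·(18−20)≡12=m; u(20)→7·(20−20)≡0=a; p(15)→7·(15−20)≡17=r; o(14)→7·(14−20)≡10=k; c(2)→7·(2−20)≡4=e; t(19)→7·(19−20)≡19=t (all mod 26).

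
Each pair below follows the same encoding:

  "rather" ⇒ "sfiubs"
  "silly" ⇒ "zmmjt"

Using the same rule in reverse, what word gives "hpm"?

The output letters match the input read backwards, each shifted +1: rather reversed is rehtar. Read the word backwards and shift each letter +1.
Undoing it on hpm: shift back: h−1=g, p−1=o, m−1=l → gol; then reverse → log.

log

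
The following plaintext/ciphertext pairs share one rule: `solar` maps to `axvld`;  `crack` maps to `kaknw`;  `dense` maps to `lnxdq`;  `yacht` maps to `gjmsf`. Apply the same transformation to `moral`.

uxblx

In solar: s→a is +8, o→x is +9, l→v is +10, a→l is +11 — the shift increases by 1 each position. Letter i (0-indexed) is shifted by i+8, so successive shifts are 8, 9, 10, ….
For moral: m+8=u, o+9=x, r+10=b, a+11=l, l+12=x.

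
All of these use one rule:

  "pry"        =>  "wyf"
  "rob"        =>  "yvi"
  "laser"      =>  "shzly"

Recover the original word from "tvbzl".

Compare letters: p→w is +7, r→y is +7, y→f is +7 — a constant shift. It's a constant shift of +7 (ROT7).
Decoding tvbzl: t−7=m, v−7=o, b−7=u, z−7=s, l−7=e.

mouse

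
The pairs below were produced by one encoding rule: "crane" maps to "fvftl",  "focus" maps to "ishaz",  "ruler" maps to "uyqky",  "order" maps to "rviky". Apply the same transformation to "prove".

svtbl

In crane: c→f is +3, r→v is +4, a→f is +5, n→t is +6 — the shift increases by 1 each position. Letter i (0-indexed) is shifted by i+3, so successive shifts are 3, 4, 5, ….
Applying it to prove: p+3=s, r+4=v, o+5=t, v+6=b, e+7=l.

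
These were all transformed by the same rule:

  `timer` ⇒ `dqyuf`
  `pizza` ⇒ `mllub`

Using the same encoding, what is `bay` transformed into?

kmn

Two steps: reverse the string, then apply a Caesar shift of +12.
Applying it to bay: reverse → yab; then shift: y+12=k, a+12=m, b+12=n.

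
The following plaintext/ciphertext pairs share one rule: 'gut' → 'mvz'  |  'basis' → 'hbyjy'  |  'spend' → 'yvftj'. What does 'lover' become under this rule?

The shift depends on letter class: consonant g→m is +6, but vowel u→v is +1. Vowels shift forward by 1 and consonants shift forward by 6.
On lover: l(cons)+6=r, o(vowel)+1=p, v(cons)+6=b, e(vowel)+1=f, r(cons)+6=x.

rpbfx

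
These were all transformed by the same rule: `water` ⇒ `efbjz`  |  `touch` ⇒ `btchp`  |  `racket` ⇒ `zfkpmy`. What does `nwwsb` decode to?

front

Shifts by position in water: pos 0: w→e (+8), pos 1: a→f (+5), pos 2: t→b (+8), pos 3: e→j (+5) — repeating every 2. The shifts repeat in a cycle of length 2: positions 0,1,… shift by +8, +5, then the pattern repeats.
Undoing it on nwwsb: n−8=f, w−5=r, w−8=o, s−5=n, b−8=t.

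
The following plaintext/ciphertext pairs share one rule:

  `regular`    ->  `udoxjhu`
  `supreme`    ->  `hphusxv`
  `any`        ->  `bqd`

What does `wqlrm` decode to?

joint

The output letters match the input read backwards, each shifted +3: regular reversed is raluger. The word is reversed, then every letter is shifted forward by 3.
Decoding wqlrm: shift back: w−3=t, q−3=n, l−3=i, r−3=o, m−3=j → tnioj; then reverse → joint.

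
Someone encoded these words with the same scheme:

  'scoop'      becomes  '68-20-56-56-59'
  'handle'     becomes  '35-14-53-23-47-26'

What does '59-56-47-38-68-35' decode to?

polish

The formula is n = 3×(alphabet index, a=1) + 11.
Reversing it on 59-56-47-38-68-35: 59→(59−11)÷3=16=p, 56→(56−11)÷3=15=o, 47→(47−11)÷3=12=l, 38→(38−11)÷3=9=i, 68→(68−11)÷3=19=s, 35→(35−11)÷3=8=h.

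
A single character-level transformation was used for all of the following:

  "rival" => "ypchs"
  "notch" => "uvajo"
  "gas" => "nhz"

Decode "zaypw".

strip

This is a Caesar cipher with shift 7.
Decoding zaypw: z−7=s, a−7=t, y−7=r, p−7=i, w−7=p.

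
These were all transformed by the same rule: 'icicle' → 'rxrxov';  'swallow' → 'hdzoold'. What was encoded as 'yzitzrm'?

bargain

Each pair mirrors across the alphabet (i↔r, c↔x, i↔r): positions sum to 25. This is the alphabet-reversal cipher (Atbash): a becomes z, b becomes y, etc.
Decoding yzitzrm: y↔b, z↔a, i↔r, t↔g, z↔a, r↔i, m↔n.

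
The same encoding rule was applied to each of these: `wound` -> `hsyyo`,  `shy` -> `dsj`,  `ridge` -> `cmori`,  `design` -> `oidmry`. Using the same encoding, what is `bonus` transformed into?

msyyd

The shift depends on letter class: consonant w→h is +11, but vowel o→s is +4. Vowels shift forward by 4 and consonants shift forward by 11.
For bonus: b(cons)+11=m, o(vowel)+4=s, n(cons)+11=y, u(vowel)+4=y, s(cons)+11=d.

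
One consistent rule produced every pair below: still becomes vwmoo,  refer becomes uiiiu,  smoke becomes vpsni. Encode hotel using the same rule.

kswio

Two shifts are in play — +4 for a/e/i/o/u, +3 for every other letter.
On hotel: h(cons)+3=k, o(vowel)+4=s, t(cons)+3=w, e(vowel)+4=i, l(cons)+3=o.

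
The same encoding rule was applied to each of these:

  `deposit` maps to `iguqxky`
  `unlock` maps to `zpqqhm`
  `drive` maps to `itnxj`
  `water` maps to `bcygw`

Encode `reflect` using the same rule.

It's a Vigenère-style cipher with numeric key [5,2]: position i shifts by key[i mod 2].
On reflect: r+5=w, e+2=g, f+5=k, l+2=n, e+5=j, c+2=e, t+5=y.

wgknjey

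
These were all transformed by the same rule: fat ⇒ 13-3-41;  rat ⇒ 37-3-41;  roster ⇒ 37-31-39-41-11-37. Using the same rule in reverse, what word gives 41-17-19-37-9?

third

The formula is n = 2×(alphabet index, a=1) + 1.
Decoding 41-17-19-37-9: 41→(41−1)÷2=20=t, 17→(17−1)÷2=8=h, 19→(19−1)÷2=9=i, 37→(37−1)÷2=18=r, 9→(9−1)÷2=4=d.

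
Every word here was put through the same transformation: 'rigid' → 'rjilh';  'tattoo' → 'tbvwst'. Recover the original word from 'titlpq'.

In rigid: r→r is +0, i→j is +1, g→i is +2, i→l is +3 — the shift increases by 1 each position. Each letter shifts forward by its position index (0, 1, 2, …) — the shift grows by one for each successive letter.
Undoing it on titlpq: t−0=t, i−1=h, t−2=r, l−3=i, p−4=l, q−5=l.

thrill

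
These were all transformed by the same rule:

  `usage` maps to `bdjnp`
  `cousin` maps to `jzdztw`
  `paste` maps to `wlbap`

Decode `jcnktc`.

Shifts by position in usage: pos 0: u→b (+7), pos 1: s→d (+11), pos 2: a→j (+9), pos 3: g→n (+7), pos 4: e→p (+11) — repeating every 3. The shifts repeat in a cycle of length 3: positions 0,1,… shift by +7, +11, +9, then the pattern repeats.
Reversing it on jcnktc: j−7=c, c−11=r, n−9=e, k−7=d, t−11=i, c−9=t.

credit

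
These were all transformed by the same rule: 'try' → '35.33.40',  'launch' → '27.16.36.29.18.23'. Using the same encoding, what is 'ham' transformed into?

23.16.28

t is letter #20 and maps to 35: an offset of 15. The number is (letter's place in the alphabet, a=1) + 15.
For ham: h=8→23, a=1→16, m=13→28.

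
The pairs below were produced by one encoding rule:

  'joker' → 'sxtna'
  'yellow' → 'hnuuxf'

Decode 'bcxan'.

store

Compare letters: j→s is +9, o→x is +9, k→t is +9 — a constant shift. Each letter is shifted forward by 9 in the alphabet (a Caesar shift of +9).
Undoing it on bcxan: b−9=s, c−9=t, x−9=o, a−9=r, n−9=e.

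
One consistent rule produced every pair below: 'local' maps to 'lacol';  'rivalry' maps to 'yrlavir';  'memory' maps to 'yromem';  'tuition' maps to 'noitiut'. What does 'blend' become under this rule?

dnelb

It's just the letters in reverse order.
Applying it to blend: reverse → dnelb.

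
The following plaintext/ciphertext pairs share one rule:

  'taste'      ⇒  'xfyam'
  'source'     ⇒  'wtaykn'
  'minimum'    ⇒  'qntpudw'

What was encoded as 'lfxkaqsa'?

In taste: t→x is +4, a→f is +5, s→y is +6, t→a is +7 — the shift increases by 1 each position. Letter i (0-indexed) is shifted by i+4, so successive shifts are 4, 5, 6, ….
Decoding lfxkaqsa: l−4=h, f−5=a, x−6=r, k−7=d, a−8=s, q−9=h, s−10=i, a−11=p.

hardship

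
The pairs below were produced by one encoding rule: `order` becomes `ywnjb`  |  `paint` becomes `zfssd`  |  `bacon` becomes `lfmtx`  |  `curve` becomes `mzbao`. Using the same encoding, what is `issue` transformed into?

Shifts by position in order: pos 0: o→y (+10), pos 1: r→w (+5), pos 2: d→n (+10), pos 3: e→j (+5) — repeating every 2. It's a Vigenère-style cipher with numeric key [10,5]: position i shifts by key[i mod 2].
Applying it to issue: i+10=s, s+5=x, s+10=c, u+5=z, e+10=o.

sxczo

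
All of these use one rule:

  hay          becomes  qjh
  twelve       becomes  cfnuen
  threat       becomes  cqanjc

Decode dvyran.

Compare letters: h→q is +9, a→j is +9, y→h is +9 — a constant shift. It's a constant shift of +9 (ROT9).
Reversing it on dvyran: d−9=u, v−9=m, y−9=p, r−9=i, a−9=r, n−9=e.

umpire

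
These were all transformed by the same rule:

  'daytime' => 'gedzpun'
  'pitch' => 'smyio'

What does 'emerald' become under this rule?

hqjxhtm

In daytime: d→g is +3, a→e is +4, y→d is +5, t→z is +6 — the shift increases by 1 each position. Each letter shifts forward by (position + 3), i.e. 3, 4, 5, … — the shift grows by one for each successive letter.
For emerald: e+3=h, m+4=q, e+5=j, r+6=x, a+7=h, l+8=t, d+9=m.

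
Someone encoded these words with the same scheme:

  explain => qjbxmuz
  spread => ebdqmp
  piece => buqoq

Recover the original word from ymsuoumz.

Every letter moves 12 places later in the alphabet, wrapping around z→a.
Decoding ymsuoumz: y−12=m, m−12=a, s−12=g, u−12=i, o−12=c, u−12=i, m−12=a, z−12=n.

magician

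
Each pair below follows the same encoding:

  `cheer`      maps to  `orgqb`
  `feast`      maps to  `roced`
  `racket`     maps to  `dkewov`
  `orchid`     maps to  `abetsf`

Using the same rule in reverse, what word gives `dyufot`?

roster

Shifts by position in cheer: pos 0: c→o (+12), pos 1: h→r (+10), pos 2: e→g (+2), pos 3: e→q (+12), pos 4: r→b (+10) — repeating every 3. It's a Vigenère-style cipher with numeric key [12,10,2]: position i shifts by key[i mod 3].
Decoding dyufot: d−12=r, y−10=o, u−2=s, f−12=t, o−10=e, t−2=r.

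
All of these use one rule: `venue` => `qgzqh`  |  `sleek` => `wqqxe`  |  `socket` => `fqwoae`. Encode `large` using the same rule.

qsdmx

The output letters match the input read backwards, each shifted +12: venue reversed is eunev. Two steps: reverse the string, then apply a Caesar shift of +12.
For large: reverse → egral; then shift: e+12=q, g+12=s, r+12=d, a+12=m, l+12=x.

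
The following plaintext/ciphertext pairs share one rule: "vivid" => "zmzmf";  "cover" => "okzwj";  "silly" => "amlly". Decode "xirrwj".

butter

v(21)→z(25) and i(8)→m(12) fit y≡17x+6 (mod 26); the inverse of 17 mod 26 is 23. Each letter's alphabet position (a=0..z=25) is mapped through 17·x+6 mod 26 — an affine cipher.
Undoing it on xirrwj: x(23)→23·(23−6)≡1=b; i(8)→23·(8−6)≡20=u; r(17)→23·(17−6)≡19=t; r(17)→23·(17−6)≡19=t; w(22)→23·(22−6)≡4=e; j(9)→23·(9−6)≡17=r (all mod 26).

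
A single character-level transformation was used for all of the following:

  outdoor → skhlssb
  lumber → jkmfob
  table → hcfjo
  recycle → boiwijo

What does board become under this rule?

fscbl

o(14)→s(18) and u(20)→k(10) fit y≡3x+2 (mod 26); the inverse of 3 mod 26 is 9. This is an affine cipher: with a=0,…,z=25, each position x becomes (3x+2) mod 26.
On board: b(1)→3·1+2≡5=f; o(14)→3·14+2≡18=s; a(0)→3·0+2≡2=c; r(17)→3·17+2≡1=b; d(3)→3·3+2≡11=l (all mod 26).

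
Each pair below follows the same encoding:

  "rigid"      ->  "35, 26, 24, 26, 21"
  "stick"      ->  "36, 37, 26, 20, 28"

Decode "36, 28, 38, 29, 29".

r is letter #18 and maps to 35: an offset of 17. The number is (letter's place in the alphabet, a=1) + 17.
Undoing it on 36, 28, 38, 29, 29: 36→(36−17)÷1=19=s, 28→(28−17)÷1=11=k, 38→(38−17)÷1=21=u, 29→(29−17)÷1=12=l, 29→(29−17)÷1=12=l.

skull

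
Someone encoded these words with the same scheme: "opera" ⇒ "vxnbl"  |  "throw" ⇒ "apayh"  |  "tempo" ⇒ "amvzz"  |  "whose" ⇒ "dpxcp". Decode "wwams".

In opera: o→v is +7, p→x is +8, e→n is +9, r→b is +10 — the shift increases by 1 each position. Letter i (0-indexed) is shifted by i+7, so successive shifts are 7, 8, 9, ….
Undoing it on wwams: w−7=p, w−8=o, a−9=r, m−10=c, s−11=h.

porch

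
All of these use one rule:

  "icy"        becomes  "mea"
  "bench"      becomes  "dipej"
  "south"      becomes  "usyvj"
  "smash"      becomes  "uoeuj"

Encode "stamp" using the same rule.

Vowels shift forward by 4 and consonants shift forward by 2.
Applying it to stamp: s(cons)+2=u, t(cons)+2=v, a(vowel)+4=e, m(cons)+2=o, p(cons)+2=r.

uveor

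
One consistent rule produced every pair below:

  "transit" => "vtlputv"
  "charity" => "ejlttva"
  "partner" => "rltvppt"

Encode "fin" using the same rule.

htp

The rule splits by letter class: vowels +11, consonants +2.
Applying it to fin: f(cons)+2=h, i(vowel)+11=t, n(cons)+2=p.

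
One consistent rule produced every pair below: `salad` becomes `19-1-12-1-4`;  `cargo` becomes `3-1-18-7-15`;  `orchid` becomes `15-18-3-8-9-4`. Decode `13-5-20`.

met

s is letter #19 and maps to 19: an offset of 0. Each letter is replaced by its alphabet position (a=1, b=2, …, z=26).
Undoing it on 13-5-20: 13=m, 5=e, 20=t.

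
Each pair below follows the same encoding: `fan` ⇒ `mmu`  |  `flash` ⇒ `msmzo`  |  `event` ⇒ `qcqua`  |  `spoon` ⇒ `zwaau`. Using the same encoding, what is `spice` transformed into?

zwujq

The shift depends on letter class: consonant f→m is +7, but vowel a→m is +12. Two shifts are in play — +12 for a/e/i/o/u, +7 for every other letter.
Applying it to spice: s(cons)+7=z, p(cons)+7=w, i(vowel)+12=u, c(cons)+7=j, e(vowel)+12=q.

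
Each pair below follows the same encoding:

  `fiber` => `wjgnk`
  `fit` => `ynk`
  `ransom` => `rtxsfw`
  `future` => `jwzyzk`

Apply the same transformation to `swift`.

The output letters match the input read backwards, each shifted +5: fiber reversed is rebif. The word is reversed, then every letter is shifted forward by 5.
On swift: reverse → tfiws; then shift: t+5=y, f+5=k, i+5=n, w+5=b, s+5=x.

yknbx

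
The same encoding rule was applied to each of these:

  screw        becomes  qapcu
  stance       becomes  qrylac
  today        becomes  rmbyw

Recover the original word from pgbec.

Compare letters: s→q is +24, c→a is +24, r→p is +24 — a constant shift. This is a Caesar cipher with shift 24.
Undoing it on pgbec: p−24=r, g−24=i, b−24=d, e−24=g, c−24=e.

ridge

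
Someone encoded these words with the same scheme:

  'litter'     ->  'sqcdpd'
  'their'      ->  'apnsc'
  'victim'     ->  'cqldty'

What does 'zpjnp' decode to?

shade

In litter: l→s is +7, i→q is +8, t→c is +9, t→d is +10 — the shift increases by 1 each position. Each letter shifts forward by (position + 7), i.e. 7, 8, 9, … — the shift grows by one for each successive letter.
Undoing it on zpjnp: z−7=s, p−8=h, j−9=a, n−10=d, p−11=e.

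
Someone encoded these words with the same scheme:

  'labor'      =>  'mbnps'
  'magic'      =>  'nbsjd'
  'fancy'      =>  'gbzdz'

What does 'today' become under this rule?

Shifts by position in labor: pos 0: l→m (+1), pos 1: a→b (+1), pos 2: b→n (+12), pos 3: o→p (+1), pos 4: r→s (+1) — repeating every 3. It's a Vigenère-style cipher with numeric key [1,1,12]: position i shifts by key[i mod 3].
Applying it to today: t+1=u, o+1=p, d+12=p, a+1=b, y+1=z.

uppbz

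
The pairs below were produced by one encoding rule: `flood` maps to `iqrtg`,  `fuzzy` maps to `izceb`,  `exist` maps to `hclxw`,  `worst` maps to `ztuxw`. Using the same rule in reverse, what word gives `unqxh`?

rinse

Shifts by position in flood: pos 0: f→i (+3), pos 1: l→q (+5), pos 2: o→r (+3), pos 3: o→t (+5) — repeating every 2. A repeating key of period 2 is used — shifts +3, +5 over and over.
Reversing it on unqxh: u−3=r, n−5=i, q−3=n, x−5=s, h−3=e.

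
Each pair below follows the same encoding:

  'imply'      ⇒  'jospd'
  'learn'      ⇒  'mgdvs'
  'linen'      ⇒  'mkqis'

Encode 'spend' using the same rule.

The shift increases by 1 at each position, starting from +1: 1, 2, 3, ….
Applying it to spend: s+1=t, p+2=r, e+3=h, n+4=r, d+5=i.

trhri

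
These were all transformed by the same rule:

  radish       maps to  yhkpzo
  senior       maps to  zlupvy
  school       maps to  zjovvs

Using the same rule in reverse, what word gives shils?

Compare letters: r→y is +7, a→h is +7, d→k is +7 — a constant shift. It's a constant shift of +7 (ROT7).
Undoing it on shils: s−7=l, h−7=a, i−7=b, l−7=e, s−7=l.

label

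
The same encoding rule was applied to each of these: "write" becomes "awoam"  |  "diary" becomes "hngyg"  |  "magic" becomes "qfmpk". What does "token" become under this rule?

In write: w→a is +4, r→w is +5, i→o is +6, t→a is +7 — the shift increases by 1 each position. The shift increases by 1 at each position, starting from +4: 4, 5, 6, ….
Applying it to token: t+4=x, o+5=t, k+6=q, e+7=l, n+8=v.

xtqlv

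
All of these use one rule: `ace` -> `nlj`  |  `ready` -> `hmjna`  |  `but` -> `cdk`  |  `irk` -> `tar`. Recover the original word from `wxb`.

son

The output letters match the input read backwards, each shifted +9: ace reversed is eca. The word is reversed, then every letter is shifted forward by 9.
Reversing it on wxb: shift back: w−9=n, x−9=o, b−9=s → nos; then reverse → son.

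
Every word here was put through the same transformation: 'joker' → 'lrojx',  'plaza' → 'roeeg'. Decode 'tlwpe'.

risky

In joker: j→l is +2, o→r is +3, k→o is +4, e→j is +5 — the shift increases by 1 each position. The shift increases by 1 at each position, starting from +2: 2, 3, 4, ….
Undoing it on tlwpe: t−2=r, l−3=i, w−4=s, p−5=k, e−6=y.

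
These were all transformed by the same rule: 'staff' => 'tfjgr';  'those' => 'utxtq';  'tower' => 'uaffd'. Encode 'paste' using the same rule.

Shifts by position in staff: pos 0: s→t (+1), pos 1: t→f (+12), pos 2: a→j (+9), pos 3: f→g (+1), pos 4: f→r (+12) — repeating every 3. It's a Vigenère-style cipher with numeric key [1,12,9]: position i shifts by key[i mod 3].
Applying it to paste: p+1=q, a+12=m, s+9=b, t+1=u, e+12=q.

qmbuq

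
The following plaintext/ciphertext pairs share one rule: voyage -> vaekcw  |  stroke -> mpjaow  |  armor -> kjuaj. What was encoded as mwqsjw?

secure

v(21)→v(21) and o(14)→a(0) fit y≡3x+10 (mod 26); the inverse of 3 mod 26 is 9. Each letter's alphabet position (a=0..z=25) is mapped through 3·x+10 mod 26 — an affine cipher.
Decoding mwqsjw: m(12)→9·(12−10)≡18=s; w(22)→9·(22−10)≡4=e; q(16)→9·(16−10)≡2=c; s(18)→9·(18−10)≡20=u; j(9)→9·(9−10)≡17=r; w(22)→9·(22−10)≡4=e (all mod 26).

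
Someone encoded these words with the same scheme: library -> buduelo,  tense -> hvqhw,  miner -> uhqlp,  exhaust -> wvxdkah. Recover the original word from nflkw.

The output letters match the input read backwards, each shifted +3: library reversed is yrarbil. Read the word backwards and shift each letter +3.
Decoding nflkw: shift back: n−3=k, f−3=c, l−3=i, k−3=h, w−3=t → kciht; then reverse → thick.

thick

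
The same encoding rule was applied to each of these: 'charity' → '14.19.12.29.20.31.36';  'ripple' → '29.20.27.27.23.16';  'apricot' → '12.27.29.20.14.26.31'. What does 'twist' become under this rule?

c is letter #3 and maps to 14: an offset of 11. Each letter is replaced by its alphabet position (a=1..z=26) + 11.
For twist: t=20→31, w=23→34, i=9→20, s=19→30, t=20→31.

31.34.20.30.31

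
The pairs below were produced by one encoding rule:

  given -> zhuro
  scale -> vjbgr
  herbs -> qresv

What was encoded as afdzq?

g(6)→z(25) and i(8)→h(7) fit y≡17x+1 (mod 26); the inverse of 17 mod 26 is 23. Each letter's alphabet position (a=0..z=25) is mapped through 17·x+1 mod 26 — an affine cipher.
Decoding afdzq: a(0)→23·(0−1)≡3=d; f(5)→23·(5−1)≡14=o; d(3)→23·(3−1)≡20=u; z(25)→23·(25−1)≡6=g; q(16)→23·(16−1)≡7=h (all mod 26).

dough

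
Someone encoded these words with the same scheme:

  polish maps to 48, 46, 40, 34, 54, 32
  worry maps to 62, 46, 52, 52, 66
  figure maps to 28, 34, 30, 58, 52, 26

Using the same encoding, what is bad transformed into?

p(#16)→48 and o(#15)→46: differences scale by 2, so n = 2·pos + 16. The formula is n = 2×(alphabet index, a=1) + 16.
Applying it to bad: b=2→20, a=1→18, d=4→24.

20, 18, 24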